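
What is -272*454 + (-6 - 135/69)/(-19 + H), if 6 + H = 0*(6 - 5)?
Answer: -71005417/575 ≈ -1.2349e+5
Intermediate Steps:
H = -6 (H = -6 + 0*(6 - 5) = -6 + 0*1 = -6 + 0 = -6)
-272*454 + (-6 - 135/69)/(-19 + H) = -272*454 + (-6 - 135/69)/(-19 - 6) = -123488 + (-6 - 135*1/69)/(-25) = -123488 + (-6 - 45/23)*(-1/25) = -123488 - 183/23*(-1/25) = -123488 + 183/575 = -71005417/575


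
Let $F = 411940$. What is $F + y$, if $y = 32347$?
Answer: $444287$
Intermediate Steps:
$F + y = 411940 + 32347 = 444287$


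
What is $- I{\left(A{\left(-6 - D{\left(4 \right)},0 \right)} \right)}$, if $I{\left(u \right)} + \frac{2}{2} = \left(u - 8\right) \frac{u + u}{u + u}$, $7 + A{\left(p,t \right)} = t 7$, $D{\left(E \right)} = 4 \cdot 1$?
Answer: $16$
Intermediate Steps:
$D{\left(E \right)} = 4$
$A{\left(p,t \right)} = -7 + 7 t$ ($A{\left(p,t \right)} = -7 + t 7 = -7 + 7 t$)
$I{\left(u \right)} = -9 + u$ ($I{\left(u \right)} = -1 + \left(u - 8\right) \frac{u + u}{u + u} = -1 + \left(-8 + u\right) \frac{2 u}{2 u} = -1 + \left(-8 + u\right) 2 u \frac{1}{2 u} = -1 + \left(-8 + u\right) 1 = -1 + \left(-8 + u\right) = -9 + u$)
$- I{\left(A{\left(-6 - D{\left(4 \right)},0 \right)} \right)} = - (-9 + \left(-7 + 7 \cdot 0\right)) = - (-9 + \left(-7 + 0\right)) = - (-9 - 7) = \left(-1\right) \left(-16\right) = 16$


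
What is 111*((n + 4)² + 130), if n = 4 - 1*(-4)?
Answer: 30414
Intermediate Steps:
n = 8 (n = 4 + 4 = 8)
111*((n + 4)² + 130) = 111*((8 + 4)² + 130) = 111*(12² + 130) = 111*(144 + 130) = 111*274 = 30414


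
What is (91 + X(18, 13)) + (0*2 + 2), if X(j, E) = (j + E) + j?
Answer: 142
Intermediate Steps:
X(j, E) = E + 2*j (X(j, E) = (E + j) + j = E + 2*j)
(91 + X(18, 13)) + (0*2 + 2) = (91 + (13 + 2*18)) + (0*2 + 2) = (91 + (13 + 36)) + (0 + 2) = (91 + 49) + 2 = 140 + 2 = 142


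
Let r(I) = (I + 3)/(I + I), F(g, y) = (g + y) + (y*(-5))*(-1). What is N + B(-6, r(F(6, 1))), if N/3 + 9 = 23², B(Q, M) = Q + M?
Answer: 12437/8 ≈ 1554.6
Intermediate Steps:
F(g, y) = g + 6*y (F(g, y) = (g + y) - 5*y*(-1) = (g + y) + 5*y = g + 6*y)
r(I) = (3 + I)/(2*I) (r(I) = (3 + I)/((2*I)) = (3 + I)*(1/(2*I)) = (3 + I)/(2*I))
B(Q, M) = M + Q
N = 1560 (N = -27 + 3*23² = -27 + 3*529 = -27 + 1587 = 1560)
N + B(-6, r(F(6, 1))) = 1560 + ((3 + (6 + 6*1))/(2*(6 + 6*1)) - 6) = 1560 + ((3 + (6 + 6))/(2*(6 + 6)) - 6) = 1560 + ((½)*(3 + 12)/12 - 6) = 1560 + ((½)*(1/12)*15 - 6) = 1560 + (5/8 - 6) = 1560 - 43/8 = 12437/8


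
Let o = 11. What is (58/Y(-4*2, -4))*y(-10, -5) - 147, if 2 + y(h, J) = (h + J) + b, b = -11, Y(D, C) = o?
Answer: -3241/11 ≈ -294.64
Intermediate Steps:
Y(D, C) = 11
y(h, J) = -13 + J + h (y(h, J) = -2 + ((h + J) - 11) = -2 + ((J + h) - 11) = -2 + (-11 + J + h) = -13 + J + h)
(58/Y(-4*2, -4))*y(-10, -5) - 147 = (58/11)*(-13 - 5 - 10) - 147 = (58*(1/11))*(-28) - 147 = (58/11)*(-28) - 147 = -1624/11 - 147 = -3241/11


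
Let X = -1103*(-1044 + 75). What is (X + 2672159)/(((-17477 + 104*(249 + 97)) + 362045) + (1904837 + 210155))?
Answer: 1870483/1247772 ≈ 1.4991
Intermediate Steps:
X = 1068807 (X = -1103*(-969) = 1068807)
(X + 2672159)/(((-17477 + 104*(249 + 97)) + 362045) + (1904837 + 210155)) = (1068807 + 2672159)/(((-17477 + 104*(249 + 97)) + 362045) + (1904837 + 210155)) = 3740966/(((-17477 + 104*346) + 362045) + 2114992) = 3740966/(((-17477 + 35984) + 362045) + 2114992) = 3740966/((18507 + 362045) + 2114992) = 3740966/(380552 + 2114992) = 3740966/2495544 = 3740966*(1/2495544) = 1870483/1247772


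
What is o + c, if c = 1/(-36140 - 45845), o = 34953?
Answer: 2865621704/81985 ≈ 34953.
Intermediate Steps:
c = -1/81985 (c = 1/(-81985) = -1/81985 ≈ -1.2197e-5)
o + c = 34953 - 1/81985 = 2865621704/81985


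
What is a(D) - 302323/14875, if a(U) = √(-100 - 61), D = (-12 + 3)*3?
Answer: -43189/2125 + I*√161 ≈ -20.324 + 12.689*I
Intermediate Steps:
D = -27 (D = -9*3 = -27)
a(U) = I*√161 (a(U) = √(-161) = I*√161)
a(D) - 302323/14875 = I*√161 - 302323/14875 = I*√161 - 302323*1/14875 = I*√161 - 43189/2125 = -43189/2125 + I*√161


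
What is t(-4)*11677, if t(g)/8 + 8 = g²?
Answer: 747328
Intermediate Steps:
t(g) = -64 + 8*g²
t(-4)*11677 = (-64 + 8*(-4)²)*11677 = (-64 + 8*16)*11677 = (-64 + 128)*11677 = 64*11677 = 747328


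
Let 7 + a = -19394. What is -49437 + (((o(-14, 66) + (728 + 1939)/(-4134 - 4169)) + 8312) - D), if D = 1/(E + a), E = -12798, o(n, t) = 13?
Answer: -10991309052694/267348297 ≈ -41112.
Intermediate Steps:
a = -19401 (a = -7 - 19394 = -19401)
D = -1/32199 (D = 1/(-12798 - 19401) = 1/(-32199) = -1/32199 ≈ -3.1057e-5)
-49437 + (((o(-14, 66) + (728 + 1939)/(-4134 - 4169)) + 8312) - D) = -49437 + (((13 + (728 + 1939)/(-4134 - 4169)) + 8312) - 1*(-1/32199)) = -49437 + (((13 + 2667/(-8303)) + 8312) + 1/32199) = -49437 + (((13 + 2667*(-1/8303)) + 8312) + 1/32199) = -49437 + (((13 - 2667/8303) + 8312) + 1/32199) = -49437 + ((105272/8303 + 8312) + 1/32199) = -49437 + (69119808/8303 + 1/32199) = -49437 + 2225588706095/267348297 = -10991309052694/267348297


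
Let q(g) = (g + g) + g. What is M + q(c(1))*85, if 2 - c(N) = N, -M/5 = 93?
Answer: -210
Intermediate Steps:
M = -465 (M = -5*93 = -465)
c(N) = 2 - N
q(g) = 3*g (q(g) = 2*g + g = 3*g)
M + q(c(1))*85 = -465 + (3*(2 - 1*1))*85 = -465 + (3*(2 - 1))*85 = -465 + (3*1)*85 = -465 + 3*85 = -465 + 255 = -210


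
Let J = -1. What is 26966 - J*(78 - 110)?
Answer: 26934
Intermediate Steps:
26966 - J*(78 - 110) = 26966 - (-1)*(78 - 110) = 26966 - (-1)*(-32) = 26966 - 1*32 = 26966 - 32 = 26934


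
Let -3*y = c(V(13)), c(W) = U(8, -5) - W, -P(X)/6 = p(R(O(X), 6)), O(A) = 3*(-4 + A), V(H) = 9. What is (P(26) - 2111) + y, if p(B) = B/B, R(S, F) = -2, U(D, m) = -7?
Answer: -6335/3 ≈ -2111.7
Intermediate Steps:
O(A) = -12 + 3*A
p(B) = 1
P(X) = -6 (P(X) = -6*1 = -6)
c(W) = -7 - W
y = 16/3 (y = -(-7 - 1*9)/3 = -(-7 - 9)/3 = -1/3*(-16) = 16/3 ≈ 5.3333)
(P(26) - 2111) + y = (-6 - 2111) + 16/3 = -2117 + 16/3 = -6335/3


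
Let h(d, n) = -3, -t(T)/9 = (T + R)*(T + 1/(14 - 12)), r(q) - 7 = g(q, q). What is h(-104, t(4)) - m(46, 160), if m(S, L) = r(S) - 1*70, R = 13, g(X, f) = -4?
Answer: 64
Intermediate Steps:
r(q) = 3 (r(q) = 7 - 4 = 3)
t(T) = -9*(½ + T)*(13 + T) (t(T) = -9*(T + 13)*(T + 1/(14 - 12)) = -9*(13 + T)*(T + 1/2) = -9*(13 + T)*(T + ½) = -9*(13 + T)*(½ + T) = -9*(½ + T)*(13 + T))
m(S, L) = -67 (m(S, L) = 3 - 1*70 = 3 - 70 = -67)
h(-104, t(4)) - m(46, 160) = -3 - 1*(-67) = -3 + 67 = 64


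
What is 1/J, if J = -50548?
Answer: -1/50548 ≈ -1.9783e-5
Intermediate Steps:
1/J = 1/(-50548) = -1/50548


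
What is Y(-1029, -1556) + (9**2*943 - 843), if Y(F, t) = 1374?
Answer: 76914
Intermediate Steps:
Y(-1029, -1556) + (9**2*943 - 843) = 1374 + (9**2*943 - 843) = 1374 + (81*943 - 843) = 1374 + (76383 - 843) = 1374 + 75540 = 76914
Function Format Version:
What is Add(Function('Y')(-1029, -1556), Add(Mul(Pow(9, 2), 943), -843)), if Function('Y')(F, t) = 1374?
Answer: 76914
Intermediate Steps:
Add(Function('Y')(-1029, -1556), Add(Mul(Pow(9, 2), 943), -843)) = Add(1374, Add(Mul(Pow(9, 2), 943), -843)) = Add(1374, Add(Mul(81, 943), -843)) = Add(1374, Add(76383, -843)) = Add(1374, 75540) = 76914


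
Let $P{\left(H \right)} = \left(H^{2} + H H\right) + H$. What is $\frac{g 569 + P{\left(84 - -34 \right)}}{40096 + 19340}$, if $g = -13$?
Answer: $\frac{20569}{59436} \approx 0.34607$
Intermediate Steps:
$P{\left(H \right)} = H + 2 H^{2}$ ($P{\left(H \right)} = \left(H^{2} + H^{2}\right) + H = 2 H^{2} + H = H + 2 H^{2}$)
$\frac{g 569 + P{\left(84 - -34 \right)}}{40096 + 19340} = \frac{\left(-13\right) 569 + \left(84 - -34\right) \left(1 + 2 \left(84 - -34\right)\right)}{40096 + 19340} = \frac{-7397 + \left(84 + 34\right) \left(1 + 2 \left(84 + 34\right)\right)}{59436} = \left(-7397 + 118 \left(1 + 2 \cdot 118\right)\right) \frac{1}{59436} = \left(-7397 + 118 \left(1 + 236\right)\right) \frac{1}{59436} = \left(-7397 + 118 \cdot 237\right) \frac{1}{59436} = \left(-7397 + 27966\right) \frac{1}{59436} = 20569 \cdot \frac{1}{59436} = \frac{20569}{59436}$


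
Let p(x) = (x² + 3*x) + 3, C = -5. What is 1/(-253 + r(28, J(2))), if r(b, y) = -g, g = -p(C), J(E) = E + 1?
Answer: -1/240 ≈ -0.0041667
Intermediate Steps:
p(x) = 3 + x² + 3*x
J(E) = 1 + E
g = -13 (g = -(3 + (-5)² + 3*(-5)) = -(3 + 25 - 15) = -1*13 = -13)
r(b, y) = 13 (r(b, y) = -1*(-13) = 13)
1/(-253 + r(28, J(2))) = 1/(-253 + 13) = 1/(-240) = -1/240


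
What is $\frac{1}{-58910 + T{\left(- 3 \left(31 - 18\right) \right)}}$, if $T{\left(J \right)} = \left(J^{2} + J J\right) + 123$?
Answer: $- \frac{1}{55745} \approx -1.7939 \cdot 10^{-5}$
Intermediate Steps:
$T{\left(J \right)} = 123 + 2 J^{2}$ ($T{\left(J \right)} = \left(J^{2} + J^{2}\right) + 123 = 2 J^{2} + 123 = 123 + 2 J^{2}$)
$\frac{1}{-58910 + T{\left(- 3 \left(31 - 18\right) \right)}} = \frac{1}{-58910 + \left(123 + 2 \left(- 3 \left(31 - 18\right)\right)^{2}\right)} = \frac{1}{-58910 + \left(123 + 2 \left(\left(-3\right) 13\right)^{2}\right)} = \frac{1}{-58910 + \left(123 + 2 \left(-39\right)^{2}\right)} = \frac{1}{-58910 + \left(123 + 2 \cdot 1521\right)} = \frac{1}{-58910 + \left(123 + 3042\right)} = \frac{1}{-58910 + 3165} = \frac{1}{-55745} = - \frac{1}{55745}$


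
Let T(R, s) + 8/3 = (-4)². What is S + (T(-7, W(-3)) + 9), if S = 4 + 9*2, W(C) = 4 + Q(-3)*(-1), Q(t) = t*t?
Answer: 133/3 ≈ 44.333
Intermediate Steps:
Q(t) = t²
W(C) = -5 (W(C) = 4 + (-3)²*(-1) = 4 + 9*(-1) = 4 - 9 = -5)
T(R, s) = 40/3 (T(R, s) = -8/3 + (-4)² = -8/3 + 16 = 40/3)
S = 22 (S = 4 + 18 = 22)
S + (T(-7, W(-3)) + 9) = 22 + (40/3 + 9) = 22 + 67/3 = 133/3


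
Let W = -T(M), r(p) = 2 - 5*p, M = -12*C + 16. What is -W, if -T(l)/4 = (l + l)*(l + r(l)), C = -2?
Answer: 50560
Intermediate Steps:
M = 40 (M = -12*(-2) + 16 = 24 + 16 = 40)
T(l) = -8*l*(2 - 4*l) (T(l) = -4*(l + l)*(l + (2 - 5*l)) = -4*2*l*(2 - 4*l) = -8*l*(2 - 4*l))
W = -50560 (W = -16*40*(-1 + 2*40) = -16*40*(-1 + 80) = -16*40*79 = -1*50560 = -50560)
-W = -1*(-50560) = 50560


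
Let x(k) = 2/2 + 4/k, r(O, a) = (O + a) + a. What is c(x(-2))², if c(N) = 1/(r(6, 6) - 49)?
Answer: 1/961 ≈ 0.0010406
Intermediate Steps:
r(O, a) = O + 2*a
x(k) = 1 + 4/k (x(k) = 2*(½) + 4/k = 1 + 4/k)
c(N) = -1/31 (c(N) = 1/((6 + 2*6) - 49) = 1/((6 + 12) - 49) = 1/(18 - 49) = 1/(-31) = -1/31)
c(x(-2))² = (-1/31)² = 1/961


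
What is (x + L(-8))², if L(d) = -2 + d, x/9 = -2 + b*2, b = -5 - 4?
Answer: 36100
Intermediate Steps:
b = -9
x = -180 (x = 9*(-2 - 9*2) = 9*(-2 - 18) = 9*(-20) = -180)
(x + L(-8))² = (-180 + (-2 - 8))² = (-180 - 10)² = (-190)² = 36100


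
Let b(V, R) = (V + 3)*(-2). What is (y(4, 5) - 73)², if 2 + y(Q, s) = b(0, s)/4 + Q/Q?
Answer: 22801/4 ≈ 5700.3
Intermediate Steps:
b(V, R) = -6 - 2*V (b(V, R) = (3 + V)*(-2) = -6 - 2*V)
y(Q, s) = -5/2 (y(Q, s) = -2 + ((-6 - 2*0)/4 + Q/Q) = -2 + ((-6 + 0)*(¼) + 1) = -2 + (-6*¼ + 1) = -2 + (-3/2 + 1) = -2 - ½ = -5/2)
(y(4, 5) - 73)² = (-5/2 - 73)² = (-151/2)² = 22801/4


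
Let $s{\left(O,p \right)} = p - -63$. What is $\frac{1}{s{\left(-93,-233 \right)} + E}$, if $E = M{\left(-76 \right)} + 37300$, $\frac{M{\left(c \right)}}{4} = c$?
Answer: $\frac{1}{36826} \approx 2.7155 \cdot 10^{-5}$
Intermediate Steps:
$M{\left(c \right)} = 4 c$
$s{\left(O,p \right)} = 63 + p$ ($s{\left(O,p \right)} = p + 63 = 63 + p$)
$E = 36996$ ($E = 4 \left(-76\right) + 37300 = -304 + 37300 = 36996$)
$\frac{1}{s{\left(-93,-233 \right)} + E} = \frac{1}{\left(63 - 233\right) + 36996} = \frac{1}{-170 + 36996} = \frac{1}{36826}$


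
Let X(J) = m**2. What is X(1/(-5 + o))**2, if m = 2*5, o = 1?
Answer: 10000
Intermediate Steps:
m = 10
X(J) = 100 (X(J) = 10**2 = 100)
X(1/(-5 + o))**2 = 100**2 = 10000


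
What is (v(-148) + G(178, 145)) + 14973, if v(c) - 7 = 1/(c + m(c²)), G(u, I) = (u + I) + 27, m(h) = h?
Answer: 333519481/21756 ≈ 15330.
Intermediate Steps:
G(u, I) = 27 + I + u (G(u, I) = (I + u) + 27 = 27 + I + u)
v(c) = 7 + 1/(c + c²)
(v(-148) + G(178, 145)) + 14973 = ((1 + 7*(-148) + 7*(-148)²)/((-148)*(1 - 148)) + (27 + 145 + 178)) + 14973 = (-1/148*(1 - 1036 + 7*21904)/(-147) + 350) + 14973 = (-1/148*(-1/147)*(1 - 1036 + 153328) + 350) + 14973 = (-1/148*(-1/147)*152293 + 350) + 14973 = (152293/21756 + 350) + 14973 = 7766893/21756 + 14973 = 333519481/21756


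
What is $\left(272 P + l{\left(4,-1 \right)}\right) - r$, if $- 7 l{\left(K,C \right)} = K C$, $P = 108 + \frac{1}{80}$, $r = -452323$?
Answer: $\frac{16859604}{35} \approx 4.817 \cdot 10^{5}$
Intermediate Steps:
$P = \frac{8641}{80}$ ($P = 108 + \frac{1}{80} = \frac{8641}{80} \approx 108.01$)
$l{\left(K,C \right)} = - \frac{C K}{7}$ ($l{\left(K,C \right)} = - \frac{K C}{7} = - \frac{C K}{7}$)
$\left(272 P + l{\left(4,-1 \right)}\right) - r = \left(272 \cdot \frac{8641}{80} - \left(- \frac{1}{7}\right) 4\right) - -452323 = \left(\frac{146897}{5} + \frac{4}{7}\right) + 452323 = \frac{1028299}{35} + 452323 = \frac{16859604}{35}$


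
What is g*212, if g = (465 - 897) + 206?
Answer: -47912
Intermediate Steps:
g = -226 (g = -432 + 206 = -226)
g*212 = -226*212 = -47912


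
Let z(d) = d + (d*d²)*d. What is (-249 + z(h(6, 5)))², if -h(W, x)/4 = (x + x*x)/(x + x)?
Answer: 419225625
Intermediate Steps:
h(W, x) = -2*(x + x²)/x (h(W, x) = -4*(x + x*x)/(x + x) = -4*(x + x²)/(2*x) = -4*(x + x²)*1/(2*x) = -2*(x + x²)/x)
z(d) = d + d⁴ (z(d) = d + d³*d = d + d⁴)
(-249 + z(h(6, 5)))² = (-249 + ((-2 - 2*5) + (-2 - 2*5)⁴))² = (-249 + ((-2 - 10) + (-2 - 10)⁴))² = (-249 + (-12 + (-12)⁴))² = (-249 + (-12 + 20736))² = (-249 + 20724)² = 20475² = 419225625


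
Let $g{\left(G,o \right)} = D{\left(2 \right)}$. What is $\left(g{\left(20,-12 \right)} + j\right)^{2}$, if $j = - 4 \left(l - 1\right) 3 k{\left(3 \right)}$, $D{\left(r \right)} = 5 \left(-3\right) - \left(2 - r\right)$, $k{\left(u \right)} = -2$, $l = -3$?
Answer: $12321$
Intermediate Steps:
$D{\left(r \right)} = -17 + r$ ($D{\left(r \right)} = -15 + \left(-2 + r\right) = -17 + r$)
$g{\left(G,o \right)} = -15$ ($g{\left(G,o \right)} = -17 + 2 = -15$)
$j = -96$ ($j = - 4 \left(-3 - 1\right) 3 \left(-2\right) = - 4 \left(\left(-4\right) 3\right) \left(-2\right) = \left(-4\right) \left(-12\right) \left(-2\right) = 48 \left(-2\right) = -96$)
$\left(g{\left(20,-12 \right)} + j\right)^{2} = \left(-15 - 96\right)^{2} = \left(-111\right)^{2} = 12321$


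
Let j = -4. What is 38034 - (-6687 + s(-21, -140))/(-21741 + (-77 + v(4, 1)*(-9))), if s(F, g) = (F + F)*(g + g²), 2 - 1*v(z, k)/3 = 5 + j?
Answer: 48825219/1285 ≈ 37996.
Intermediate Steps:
v(z, k) = 3 (v(z, k) = 6 - 3*(5 - 4) = 6 - 3*1 = 6 - 3 = 3)
s(F, g) = 2*F*(g + g²) (s(F, g) = (2*F)*(g + g²) = 2*F*(g + g²))
38034 - (-6687 + s(-21, -140))/(-21741 + (-77 + v(4, 1)*(-9))) = 38034 - (-6687 + 2*(-21)*(-140)*(1 - 140))/(-21741 + (-77 + 3*(-9))) = 38034 - (-6687 + 2*(-21)*(-140)*(-139))/(-21741 + (-77 - 27)) = 38034 - (-6687 - 817320)/(-21741 - 104) = 38034 - (-824007)/(-21845) = 38034 - (-824007)*(-1)/21845 = 38034 - 1*48471/1285 = 38034 - 48471/1285 = 48825219/1285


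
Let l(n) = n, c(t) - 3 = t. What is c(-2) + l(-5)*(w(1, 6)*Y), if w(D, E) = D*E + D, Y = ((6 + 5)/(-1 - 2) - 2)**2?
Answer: -10106/9 ≈ -1122.9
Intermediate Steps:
c(t) = 3 + t
Y = 289/9 (Y = (11/(-3) - 2)**2 = (11*(-1/3) - 2)**2 = (-11/3 - 2)**2 = (-17/3)**2 = 289/9 ≈ 32.111)
w(D, E) = D + D*E
c(-2) + l(-5)*(w(1, 6)*Y) = (3 - 2) - 5*1*(1 + 6)*289/9 = 1 - 5*1*7*289/9 = 1 - 35*289/9 = 1 - 5*2023/9 = 1 - 10115/9 = -10106/9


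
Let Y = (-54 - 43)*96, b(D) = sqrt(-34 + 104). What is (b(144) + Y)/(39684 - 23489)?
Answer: -9312/16195 + sqrt(70)/16195 ≈ -0.57448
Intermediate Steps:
b(D) = sqrt(70)
Y = -9312 (Y = -97*96 = -9312)
(b(144) + Y)/(39684 - 23489) = (sqrt(70) - 9312)/(39684 - 23489) = (-9312 + sqrt(70))/16195 = (-9312 + sqrt(70))*(1/16195) = -9312/16195 + sqrt(70)/16195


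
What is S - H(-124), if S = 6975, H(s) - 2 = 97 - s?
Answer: 6752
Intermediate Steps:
H(s) = 99 - s (H(s) = 2 + (97 - s) = 99 - s)
S - H(-124) = 6975 - (99 - 1*(-124)) = 6975 - (99 + 124) = 6975 - 1*223 = 6975 - 223 = 6752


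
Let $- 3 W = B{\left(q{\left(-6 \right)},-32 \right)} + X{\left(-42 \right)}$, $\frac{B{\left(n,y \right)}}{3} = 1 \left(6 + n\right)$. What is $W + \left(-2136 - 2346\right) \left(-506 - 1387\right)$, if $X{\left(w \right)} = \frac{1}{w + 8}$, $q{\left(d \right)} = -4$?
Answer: $\frac{865411249}{102} \approx 8.4844 \cdot 10^{6}$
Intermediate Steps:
$X{\left(w \right)} = \frac{1}{8 + w}$
$B{\left(n,y \right)} = 18 + 3 n$ ($B{\left(n,y \right)} = 3 \cdot 1 \left(6 + n\right) = 3 \left(6 + n\right) = 18 + 3 n$)
$W = - \frac{203}{102}$ ($W = - \frac{\left(18 + 3 \left(-4\right)\right) + \frac{1}{8 - 42}}{3} = - \frac{\left(18 - 12\right) + \frac{1}{-34}}{3} = - \frac{6 - \frac{1}{34}}{3} = \left(- \frac{1}{3}\right) \frac{203}{34} = - \frac{203}{102} \approx -1.9902$)
$W + \left(-2136 - 2346\right) \left(-506 - 1387\right) = - \frac{203}{102} + \left(-2136 - 2346\right) \left(-506 - 1387\right) = - \frac{203}{102} - -8484426 = - \frac{203}{102} + 8484426 = \frac{865411249}{102}$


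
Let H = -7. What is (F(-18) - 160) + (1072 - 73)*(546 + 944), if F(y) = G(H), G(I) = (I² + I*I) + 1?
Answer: 1488449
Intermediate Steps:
G(I) = 1 + 2*I² (G(I) = (I² + I²) + 1 = 2*I² + 1 = 1 + 2*I²)
F(y) = 99 (F(y) = 1 + 2*(-7)² = 1 + 2*49 = 1 + 98 = 99)
(F(-18) - 160) + (1072 - 73)*(546 + 944) = (99 - 160) + (1072 - 73)*(546 + 944) = -61 + 999*1490 = -61 + 1488510 = 1488449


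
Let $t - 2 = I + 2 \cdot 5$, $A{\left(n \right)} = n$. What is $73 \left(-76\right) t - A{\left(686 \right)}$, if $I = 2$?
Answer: $-78358$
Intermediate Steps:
$t = 14$ ($t = 2 + \left(2 + 2 \cdot 5\right) = 2 + \left(2 + 10\right) = 2 + 12 = 14$)
$73 \left(-76\right) t - A{\left(686 \right)} = 73 \left(-76\right) 14 - 686 = \left(-5548\right) 14 - 686 = -77672 - 686 = -78358$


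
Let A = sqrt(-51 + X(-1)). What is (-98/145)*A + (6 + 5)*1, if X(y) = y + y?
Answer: 11 - 98*I*sqrt(53)/145 ≈ 11.0 - 4.9203*I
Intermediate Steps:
X(y) = 2*y
A = I*sqrt(53) (A = sqrt(-51 + 2*(-1)) = sqrt(-51 - 2) = sqrt(-53) = I*sqrt(53) ≈ 7.2801*I)
(-98/145)*A + (6 + 5)*1 = (-98/145)*(I*sqrt(53)) + (6 + 5)*1 = (-98*1/145)*(I*sqrt(53)) + 11*1 = -98*I*sqrt(53)/145 + 11 = 11 - 98*I*sqrt(53)/145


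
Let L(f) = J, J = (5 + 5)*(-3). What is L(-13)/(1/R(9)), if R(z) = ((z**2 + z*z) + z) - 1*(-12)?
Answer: -5490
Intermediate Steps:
J = -30 (J = 10*(-3) = -30)
L(f) = -30
R(z) = 12 + z + 2*z**2 (R(z) = ((z**2 + z**2) + z) + 12 = (2*z**2 + z) + 12 = (z + 2*z**2) + 12 = 12 + z + 2*z**2)
L(-13)/(1/R(9)) = -30/(1/(12 + 9 + 2*9**2)) = -30/(1/(12 + 9 + 2*81)) = -30/(1/(12 + 9 + 162)) = -30/(1/183) = -30/1/183 = -30*183 = -5490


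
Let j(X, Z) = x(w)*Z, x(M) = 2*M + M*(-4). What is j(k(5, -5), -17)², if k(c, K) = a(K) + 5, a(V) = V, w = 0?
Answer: 0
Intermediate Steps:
k(c, K) = 5 + K (k(c, K) = K + 5 = 5 + K)
x(M) = -2*M (x(M) = 2*M - 4*M = -2*M)
j(X, Z) = 0 (j(X, Z) = (-2*0)*Z = 0*Z = 0)
j(k(5, -5), -17)² = 0² = 0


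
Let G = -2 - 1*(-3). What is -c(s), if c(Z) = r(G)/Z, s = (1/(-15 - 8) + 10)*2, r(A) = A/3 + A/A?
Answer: -46/687 ≈ -0.066958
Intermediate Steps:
G = 1 (G = -2 + 3 = 1)
r(A) = 1 + A/3 (r(A) = A*(1/3) + 1 = A/3 + 1 = 1 + A/3)
s = 458/23 (s = (1/(-23) + 10)*2 = (-1/23 + 10)*2 = (229/23)*2 = 458/23 ≈ 19.913)
c(Z) = 4/(3*Z) (c(Z) = (1 + (1/3)*1)/Z = (1 + 1/3)/Z = 4/(3*Z))
-c(s) = -4/(3*458/23) = -4*23/(3*458) = -1*46/687 = -46/687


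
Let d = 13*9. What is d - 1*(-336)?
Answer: 453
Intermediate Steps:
d = 117
d - 1*(-336) = 117 - 1*(-336) = 117 + 336 = 453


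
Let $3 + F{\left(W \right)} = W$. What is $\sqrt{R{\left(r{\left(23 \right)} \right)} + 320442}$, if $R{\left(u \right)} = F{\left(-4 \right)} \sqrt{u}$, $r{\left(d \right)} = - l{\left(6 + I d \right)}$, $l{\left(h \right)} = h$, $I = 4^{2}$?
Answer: $\sqrt{320442 - 7 i \sqrt{374}} \approx 566.08 - 0.12 i$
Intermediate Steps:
$I = 16$
$F{\left(W \right)} = -3 + W$
$r{\left(d \right)} = -6 - 16 d$ ($r{\left(d \right)} = - (6 + 16 d) = -6 - 16 d$)
$R{\left(u \right)} = - 7 \sqrt{u}$ ($R{\left(u \right)} = \left(-3 - 4\right) \sqrt{u} = - 7 \sqrt{u}$)
$\sqrt{R{\left(r{\left(23 \right)} \right)} + 320442} = \sqrt{- 7 \sqrt{-6 - 368} + 320442} = \sqrt{- 7 \sqrt{-374} + 320442} = \sqrt{- 7 i \sqrt{374} + 320442} = \sqrt{320442 - 7 i \sqrt{374}}$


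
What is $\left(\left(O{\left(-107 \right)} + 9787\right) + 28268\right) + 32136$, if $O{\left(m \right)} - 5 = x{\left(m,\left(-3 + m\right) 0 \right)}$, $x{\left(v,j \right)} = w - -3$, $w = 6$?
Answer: $70205$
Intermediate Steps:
$x{\left(v,j \right)} = 9$ ($x{\left(v,j \right)} = 6 - -3 = 6 + 3 = 9$)
$O{\left(m \right)} = 14$ ($O{\left(m \right)} = 5 + 9 = 14$)
$\left(\left(O{\left(-107 \right)} + 9787\right) + 28268\right) + 32136 = \left(\left(14 + 9787\right) + 28268\right) + 32136 = \left(9801 + 28268\right) + 32136 = 38069 + 32136 = 70205$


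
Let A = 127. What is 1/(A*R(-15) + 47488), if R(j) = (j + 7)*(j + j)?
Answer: 1/77968 ≈ 1.2826e-5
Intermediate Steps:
R(j) = 2*j*(7 + j) (R(j) = (7 + j)*(2*j) = 2*j*(7 + j))
1/(A*R(-15) + 47488) = 1/(127*(2*(-15)*(7 - 15)) + 47488) = 1/(127*(2*(-15)*(-8)) + 47488) = 1/(127*240 + 47488) = 1/(30480 + 47488) = 1/77968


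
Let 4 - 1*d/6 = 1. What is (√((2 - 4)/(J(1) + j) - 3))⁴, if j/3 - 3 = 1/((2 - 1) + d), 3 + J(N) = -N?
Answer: 27556/2401 ≈ 11.477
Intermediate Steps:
d = 18 (d = 24 - 6*1 = 24 - 6 = 18)
J(N) = -3 - N
j = 174/19 (j = 9 + 3/((2 - 1) + 18) = 9 + 3/(1 + 18) = 9 + 3/19 = 174/19 ≈ 9.1579)
(√((2 - 4)/(J(1) + j) - 3))⁴ = (√((2 - 4)/((-3 - 1*1) + 174/19) - 3))⁴ = (√(-2/((-3 - 1) + 174/19) - 3))⁴ = (√(-2/(-4 + 174/19) - 3))⁴ = (√(-2/98/19 - 3))⁴ = (√(-2*19/98 - 3))⁴ = (√(-19/49 - 3))⁴ = (√(-166/49))⁴ = (I*√166/7)⁴ = 27556/2401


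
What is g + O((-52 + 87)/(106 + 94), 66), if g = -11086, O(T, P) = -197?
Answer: -11283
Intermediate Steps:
g + O((-52 + 87)/(106 + 94), 66) = -11086 - 197 = -11283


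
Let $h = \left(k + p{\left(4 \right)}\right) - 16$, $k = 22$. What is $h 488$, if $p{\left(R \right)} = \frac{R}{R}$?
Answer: $3416$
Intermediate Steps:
$p{\left(R \right)} = 1$
$h = 7$ ($h = \left(22 + 1\right) - 16 = 23 - 16 = 7$)
$h 488 = 7 \cdot 488 = 3416$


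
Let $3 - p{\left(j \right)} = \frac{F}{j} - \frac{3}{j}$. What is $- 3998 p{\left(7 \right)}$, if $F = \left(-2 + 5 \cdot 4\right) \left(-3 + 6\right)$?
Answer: $\frac{119940}{7} \approx 17134.0$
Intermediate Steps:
$F = 54$ ($F = \left(-2 + 20\right) 3 = 18 \cdot 3 = 54$)
$p{\left(j \right)} = 3 - \frac{51}{j}$ ($p{\left(j \right)} = 3 - \left(\frac{54}{j} - \frac{3}{j}\right) = 3 - \frac{51}{j}$)
$- 3998 p{\left(7 \right)} = - 3998 \left(3 - \frac{51}{7}\right) = \left(-3998\right) \left(- \frac{30}{7}\right) = \frac{119940}{7}$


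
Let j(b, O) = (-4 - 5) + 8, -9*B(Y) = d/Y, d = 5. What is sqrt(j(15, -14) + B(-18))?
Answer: I*sqrt(314)/18 ≈ 0.98445*I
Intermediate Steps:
B(Y) = -5/(9*Y)
j(b, O) = -1 (j(b, O) = -9 + 8 = -1)
sqrt(j(15, -14) + B(-18)) = sqrt(-1 - 5/9/(-18)) = sqrt(-1 - 5/9*(-1/18)) = sqrt(-1 + 5/162) = sqrt(-157/162) = I*sqrt(314)/18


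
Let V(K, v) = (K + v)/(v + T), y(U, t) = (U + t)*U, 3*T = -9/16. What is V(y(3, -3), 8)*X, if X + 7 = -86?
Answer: -11904/125 ≈ -95.232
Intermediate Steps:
T = -3/16 (T = (-9/16)/3 = (-9*1/16)/3 = (⅓)*(-9/16) = -3/16 ≈ -0.18750)
y(U, t) = U*(U + t)
V(K, v) = (K + v)/(-3/16 + v) (V(K, v) = (K + v)/(v - 3/16) = (K + v)/(-3/16 + v))
X = -93 (X = -7 - 86 = -93)
V(y(3, -3), 8)*X = (16*(3*(3 - 3) + 8)/(-3 + 16*8))*(-93) = (16*(3*0 + 8)/(-3 + 128))*(-93) = (16*(0 + 8)/125)*(-93) = (16*(1/125)*8)*(-93) = (128/125)*(-93) = -11904/125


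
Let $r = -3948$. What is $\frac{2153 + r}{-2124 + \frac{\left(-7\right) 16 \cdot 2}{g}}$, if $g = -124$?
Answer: $\frac{55645}{65788} \approx 0.84582$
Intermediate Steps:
$\frac{2153 + r}{-2124 + \frac{\left(-7\right) 16 \cdot 2}{g}} = \frac{2153 - 3948}{-2124 + \frac{\left(-7\right) 16 \cdot 2}{-124}} = - \frac{1795}{-2124 + \left(-112\right) 2 \left(- \frac{1}{124}\right)} = - \frac{1795}{-2124 - - \frac{56}{31}} = - \frac{1795}{-2124 + \frac{56}{31}} = - \frac{1795}{- \frac{65788}{31}} = \left(-1795\right) \left(- \frac{31}{65788}\right) = \frac{55645}{65788}$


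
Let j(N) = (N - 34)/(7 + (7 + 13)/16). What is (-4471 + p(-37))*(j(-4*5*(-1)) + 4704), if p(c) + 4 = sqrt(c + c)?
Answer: -694412600/33 + 155176*I*sqrt(74)/33 ≈ -2.1043e+7 + 40451.0*I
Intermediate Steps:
p(c) = -4 + sqrt(2)*sqrt(c) (p(c) = -4 + sqrt(c + c) = -4 + sqrt(2*c) = -4 + sqrt(2)*sqrt(c))
j(N) = -136/33 + 4*N/33 (j(N) = (-34 + N)/(7 + 20*(1/16)) = (-34 + N)/(7 + 5/4) = (-34 + N)/(33/4) = (-34 + N)*(4/33) = -136/33 + 4*N/33)
(-4471 + p(-37))*(j(-4*5*(-1)) + 4704) = (-4471 + (-4 + sqrt(2)*sqrt(-37)))*((-136/33 + 4*(-4*5*(-1))/33) + 4704) = (-4471 + (-4 + sqrt(2)*(I*sqrt(37))))*((-136/33 + 4*(-20*(-1))/33) + 4704) = (-4471 + (-4 + I*sqrt(74)))*((-136/33 + (4/33)*20) + 4704) = (-4475 + I*sqrt(74))*((-136/33 + 80/33) + 4704) = (-4475 + I*sqrt(74))*(-56/33 + 4704) = (-4475 + I*sqrt(74))*(155176/33) = -694412600/33 + 155176*I*sqrt(74)/33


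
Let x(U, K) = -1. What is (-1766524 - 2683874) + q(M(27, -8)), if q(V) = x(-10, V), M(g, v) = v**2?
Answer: -4450399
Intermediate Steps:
q(V) = -1
(-1766524 - 2683874) + q(M(27, -8)) = (-1766524 - 2683874) - 1 = -4450398 - 1 = -4450399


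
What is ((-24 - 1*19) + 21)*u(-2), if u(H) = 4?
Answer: -88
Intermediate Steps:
((-24 - 1*19) + 21)*u(-2) = ((-24 - 1*19) + 21)*4 = ((-24 - 19) + 21)*4 = (-43 + 21)*4 = -22*4 = -88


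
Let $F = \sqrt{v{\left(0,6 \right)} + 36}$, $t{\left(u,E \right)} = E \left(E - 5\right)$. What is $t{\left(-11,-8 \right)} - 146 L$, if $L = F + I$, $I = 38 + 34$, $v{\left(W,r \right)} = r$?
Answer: $-10408 - 146 \sqrt{42} \approx -11354.0$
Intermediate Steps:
$t{\left(u,E \right)} = E \left(-5 + E\right)$
$I = 72$
$F = \sqrt{42}$ ($F = \sqrt{6 + 36} = \sqrt{42} \approx 6.4807$)
$L = 72 + \sqrt{42}$ ($L = \sqrt{42} + 72 = 72 + \sqrt{42} \approx 78.481$)
$t{\left(-11,-8 \right)} - 146 L = - 8 \left(-5 - 8\right) - 146 \left(72 + \sqrt{42}\right) = \left(-8\right) \left(-13\right) - \left(10512 + 146 \sqrt{42}\right) = 104 - \left(10512 + 146 \sqrt{42}\right) = -10408 - 146 \sqrt{42}$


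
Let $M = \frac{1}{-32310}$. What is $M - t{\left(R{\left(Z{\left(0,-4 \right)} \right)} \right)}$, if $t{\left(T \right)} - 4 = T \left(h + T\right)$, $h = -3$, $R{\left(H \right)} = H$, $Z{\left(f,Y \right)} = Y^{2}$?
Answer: $- \frac{6849721}{32310} \approx -212.0$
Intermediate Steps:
$t{\left(T \right)} = 4 + T \left(-3 + T\right)$
$M = - \frac{1}{32310} \approx -3.095 \cdot 10^{-5}$
$M - t{\left(R{\left(Z{\left(0,-4 \right)} \right)} \right)} = - \frac{1}{32310} - \left(4 + \left(\left(-4\right)^{2}\right)^{2} - 3 \left(-4\right)^{2}\right) = - \frac{1}{32310} - \left(4 + 16^{2} - 48\right) = - \frac{1}{32310} - \left(4 + 256 - 48\right) = - \frac{1}{32310} - 212 = - \frac{6849721}{32310}$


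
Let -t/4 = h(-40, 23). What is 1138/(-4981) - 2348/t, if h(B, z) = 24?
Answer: 2896535/119544 ≈ 24.230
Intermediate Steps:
t = -96 (t = -4*24 = -96)
1138/(-4981) - 2348/t = 1138/(-4981) - 2348/(-96) = 1138*(-1/4981) - 2348*(-1/96) = -1138/4981 + 587/24 = 2896535/119544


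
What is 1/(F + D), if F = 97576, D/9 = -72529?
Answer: -1/555185 ≈ -1.8012e-6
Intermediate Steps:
D = -652761 (D = 9*(-72529) = -652761)
1/(F + D) = 1/(97576 - 652761) = 1/(-555185) = -1/555185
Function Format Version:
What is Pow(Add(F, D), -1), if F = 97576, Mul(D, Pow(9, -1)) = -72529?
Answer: Rational(-1, 555185) ≈ -1.8012e-6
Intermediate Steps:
D = -652761 (D = Mul(9, -72529) = -652761)
Pow(Add(F, D), -1) = Pow(Add(97576, -652761), -1) = Pow(-555185, -1) = Rational(-1, 555185)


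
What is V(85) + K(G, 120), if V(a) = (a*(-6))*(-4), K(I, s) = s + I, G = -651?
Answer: 1509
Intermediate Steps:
K(I, s) = I + s
V(a) = 24*a (V(a) = -6*a*(-4) = 24*a)
V(85) + K(G, 120) = 24*85 + (-651 + 120) = 2040 - 531 = 1509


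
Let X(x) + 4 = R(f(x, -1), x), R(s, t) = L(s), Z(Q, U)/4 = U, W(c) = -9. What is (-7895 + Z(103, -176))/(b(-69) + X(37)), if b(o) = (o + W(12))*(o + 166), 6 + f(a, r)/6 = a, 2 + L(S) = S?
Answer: 8599/7386 ≈ 1.1642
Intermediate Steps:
L(S) = -2 + S
f(a, r) = -36 + 6*a
Z(Q, U) = 4*U
R(s, t) = -2 + s
X(x) = -42 + 6*x (X(x) = -4 + (-2 + (-36 + 6*x)) = -4 + (-38 + 6*x) = -42 + 6*x)
b(o) = (-9 + o)*(166 + o) (b(o) = (o - 9)*(o + 166) = (-9 + o)*(166 + o))
(-7895 + Z(103, -176))/(b(-69) + X(37)) = (-7895 + 4*(-176))/((-1494 + (-69)**2 + 157*(-69)) + (-42 + 6*37)) = (-7895 - 704)/((-1494 + 4761 - 10833) + (-42 + 222)) = -8599/(-7566 + 180) = -8599/(-7386) = -8599*(-1/7386) = 8599/7386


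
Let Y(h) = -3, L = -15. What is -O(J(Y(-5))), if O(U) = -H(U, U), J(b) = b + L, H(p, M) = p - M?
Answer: 0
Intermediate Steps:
J(b) = -15 + b (J(b) = b - 15 = -15 + b)
O(U) = 0 (O(U) = -(U - U) = -1*0 = 0)
-O(J(Y(-5))) = -1*0 = 0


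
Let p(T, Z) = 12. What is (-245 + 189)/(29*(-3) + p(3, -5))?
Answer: 56/75 ≈ 0.74667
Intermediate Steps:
(-245 + 189)/(29*(-3) + p(3, -5)) = (-245 + 189)/(29*(-3) + 12) = -56/(-87 + 12) = -56/(-75) = -56*(-1/75) = 56/75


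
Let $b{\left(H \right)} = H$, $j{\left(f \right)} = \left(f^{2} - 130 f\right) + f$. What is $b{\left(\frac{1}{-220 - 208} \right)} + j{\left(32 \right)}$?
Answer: $- \frac{1328513}{428} \approx -3104.0$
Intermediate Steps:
$j{\left(f \right)} = f^{2} - 129 f$
$b{\left(\frac{1}{-220 - 208} \right)} + j{\left(32 \right)} = \frac{1}{-220 - 208} + 32 \left(-129 + 32\right) = \frac{1}{-428} + 32 \left(-97\right) = - \frac{1}{428} - 3104 = - \frac{1328513}{428}$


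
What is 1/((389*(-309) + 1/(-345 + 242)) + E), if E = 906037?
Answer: 103/80941107 ≈ 1.2725e-6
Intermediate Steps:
1/((389*(-309) + 1/(-345 + 242)) + E) = 1/((389*(-309) + 1/(-345 + 242)) + 906037) = 1/((-120201 + 1/(-103)) + 906037) = 1/((-120201 - 1/103) + 906037) = 1/(-12380704/103 + 906037) = 1/(80941107/103) = 103/80941107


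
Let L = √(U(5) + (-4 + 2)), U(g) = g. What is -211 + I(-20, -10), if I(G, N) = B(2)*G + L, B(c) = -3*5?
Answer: 89 + √3 ≈ 90.732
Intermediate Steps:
B(c) = -15
L = √3 (L = √(5 + (-4 + 2)) = √(5 - 2) = √3 ≈ 1.7320)
I(G, N) = √3 - 15*G (I(G, N) = -15*G + √3 = √3 - 15*G)
-211 + I(-20, -10) = -211 + (√3 - 15*(-20)) = -211 + (√3 + 300) = -211 + (300 + √3) = 89 + √3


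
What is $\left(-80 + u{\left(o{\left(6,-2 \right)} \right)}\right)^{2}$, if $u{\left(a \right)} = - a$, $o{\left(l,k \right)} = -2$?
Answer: $6084$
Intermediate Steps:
$\left(-80 + u{\left(o{\left(6,-2 \right)} \right)}\right)^{2} = \left(-80 - -2\right)^{2} = \left(-80 + 2\right)^{2} = \left(-78\right)^{2} = 6084$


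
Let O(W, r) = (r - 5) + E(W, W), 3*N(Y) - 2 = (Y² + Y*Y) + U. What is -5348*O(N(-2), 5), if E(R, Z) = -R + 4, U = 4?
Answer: 10696/3 ≈ 3565.3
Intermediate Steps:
N(Y) = 2 + 2*Y²/3 (N(Y) = ⅔ + ((Y² + Y*Y) + 4)/3 = ⅔ + ((Y² + Y²) + 4)/3 = ⅔ + (2*Y² + 4)/3 = ⅔ + (4 + 2*Y²)/3 = ⅔ + (4/3 + 2*Y²/3) = 2 + 2*Y²/3)
E(R, Z) = 4 - R
O(W, r) = -1 + r - W (O(W, r) = (r - 5) + (4 - W) = (-5 + r) + (4 - W) = -1 + r - W)
-5348*O(N(-2), 5) = -5348*(-1 + 5 - (2 + (⅔)*(-2)²)) = -5348*(-1 + 5 - (2 + (⅔)*4)) = -5348*(-1 + 5 - (2 + 8/3)) = -5348*(-1 + 5 - 1*14/3) = -5348*(-1 + 5 - 14/3) = -5348*(-⅔) = 10696/3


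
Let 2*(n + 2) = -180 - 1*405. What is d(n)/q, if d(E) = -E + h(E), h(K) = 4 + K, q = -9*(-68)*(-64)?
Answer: -1/9792 ≈ -0.00010212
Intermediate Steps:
q = -39168 (q = 612*(-64) = -39168)
n = -589/2 (n = -2 + (-180 - 1*405)/2 = -2 + (-180 - 405)/2 = -2 + (1/2)*(-585) = -2 - 585/2 = -589/2 ≈ -294.50)
d(E) = 4 (d(E) = -E + (4 + E) = 4)
d(n)/q = 4/(-39168) = 4*(-1/39168) = -1/9792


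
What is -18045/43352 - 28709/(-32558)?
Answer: 328541729/705727208 ≈ 0.46554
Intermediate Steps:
-18045/43352 - 28709/(-32558) = -18045*1/43352 - 28709*(-1/32558) = -18045/43352 + 28709/32558 = 328541729/705727208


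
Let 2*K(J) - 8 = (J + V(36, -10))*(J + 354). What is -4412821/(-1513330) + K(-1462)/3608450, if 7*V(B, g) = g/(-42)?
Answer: 36013194170351/11467628840850 ≈ 3.1404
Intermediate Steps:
V(B, g) = -g/294 (V(B, g) = (g/(-42))/7 = (g*(-1/42))/7 = (-g/42)/7 = -g/294)
K(J) = 4 + (354 + J)*(5/147 + J)/2 (K(J) = 4 + ((J - 1/294*(-10))*(J + 354))/2 = 4 + ((J + 5/147)*(354 + J))/2 = 4 + ((5/147 + J)*(354 + J))/2 = 4 + ((354 + J)*(5/147 + J))/2 = 4 + (354 + J)*(5/147 + J)/2)
-4412821/(-1513330) + K(-1462)/3608450 = -4412821/(-1513330) + (491/49 + (1/2)*(-1462)**2 + (52043/294)*(-1462))/3608450 = -4412821*(-1/1513330) + (491/49 + (1/2)*2137444 - 38043433/147)*(1/3608450) = 630403/216190 + (491/49 + 1068722 - 38043433/147)*(1/3608450) = 630403/216190 + (119060174/147)*(1/3608450) = 630403/216190 + 59530087/265221075 = 36013194170351/11467628840850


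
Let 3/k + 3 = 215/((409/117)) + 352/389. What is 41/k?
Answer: 387530360/477303 ≈ 811.92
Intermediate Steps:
k = 477303/9451960 (k = 3/(-3 + (215/((409/117)) + 352/389)) = 3/(-3 + (215/((409*(1/117))) + 352*(1/389))) = 3/(-3 + (215/(409/117) + 352/389)) = 3/(-3 + (215*(117/409) + 352/389)) = 3/(-3 + (25155/409 + 352/389)) = 3/(-3 + 9929263/159101) = 3/(9451960/159101) = 3*(159101/9451960) = 477303/9451960 ≈ 0.050498)
41/k = 41/(477303/9451960) = 41*(9451960/477303) = 387530360/477303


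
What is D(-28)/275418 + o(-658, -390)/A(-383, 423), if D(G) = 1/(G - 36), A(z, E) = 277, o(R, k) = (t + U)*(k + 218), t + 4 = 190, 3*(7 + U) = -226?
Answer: -314296739605/4882610304 ≈ -64.371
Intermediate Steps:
U = -247/3 (U = -7 + (1/3)*(-226) = -7 - 226/3 = -247/3 ≈ -82.333)
t = 186 (t = -4 + 190 = 186)
o(R, k) = 67798/3 + 311*k/3 (o(R, k) = (186 - 247/3)*(k + 218) = 311*(218 + k)/3 = 67798/3 + 311*k/3)
D(G) = 1/(-36 + G)
D(-28)/275418 + o(-658, -390)/A(-383, 423) = 1/(-36 - 28*275418) + (67798/3 + (311/3)*(-390))/277 = (1/275418)/(-64) + (67798/3 - 40430)*(1/277) = -1/64*1/275418 - 53492/3*1/277 = -1/17626752 - 53492/831 = -314296739605/4882610304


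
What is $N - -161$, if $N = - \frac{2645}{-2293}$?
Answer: $\frac{371818}{2293} \approx 162.15$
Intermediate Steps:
$N = \frac{2645}{2293}$ ($N = \left(-2645\right) \left(- \frac{1}{2293}\right) = \frac{2645}{2293} \approx 1.1535$)
$N - -161 = \frac{2645}{2293} - -161 = \frac{2645}{2293} + 161 = \frac{371818}{2293}$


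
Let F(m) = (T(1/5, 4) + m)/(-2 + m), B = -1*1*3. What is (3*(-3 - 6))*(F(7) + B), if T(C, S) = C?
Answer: 1053/25 ≈ 42.120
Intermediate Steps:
B = -3 (B = -1*3 = -3)
F(m) = (⅕ + m)/(-2 + m) (F(m) = (1/5 + m)/(-2 + m) = (⅕ + m)/(-2 + m))
(3*(-3 - 6))*(F(7) + B) = (3*(-3 - 6))*((⅕ + 7)/(-2 + 7) - 3) = (3*(-9))*((36/5)/5 - 3) = -27*((⅕)*(36/5) - 3) = -27*(36/25 - 3) = -27*(-39/25) = 1053/25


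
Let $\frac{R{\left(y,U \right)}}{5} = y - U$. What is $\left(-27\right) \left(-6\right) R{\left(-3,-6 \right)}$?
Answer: $2430$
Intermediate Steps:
$R{\left(y,U \right)} = - 5 U + 5 y$ ($R{\left(y,U \right)} = 5 \left(y - U\right) = - 5 U + 5 y$)
$\left(-27\right) \left(-6\right) R{\left(-3,-6 \right)} = \left(-27\right) \left(-6\right) \left(\left(-5\right) \left(-6\right) + 5 \left(-3\right)\right) = 162 \left(30 - 15\right) = 162 \cdot 15 = 2430$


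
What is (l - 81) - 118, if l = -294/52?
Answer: -5321/26 ≈ -204.65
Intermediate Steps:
l = -147/26 (l = -294*1/52 = -147/26 ≈ -5.6538)
(l - 81) - 118 = (-147/26 - 81) - 118 = -2253/26 - 118 = -5321/26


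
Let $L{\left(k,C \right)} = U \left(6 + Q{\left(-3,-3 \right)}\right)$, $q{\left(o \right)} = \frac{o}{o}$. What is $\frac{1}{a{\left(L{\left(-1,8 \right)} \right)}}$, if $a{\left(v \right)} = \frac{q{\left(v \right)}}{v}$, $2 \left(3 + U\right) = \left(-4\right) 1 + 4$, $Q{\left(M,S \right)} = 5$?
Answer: $-33$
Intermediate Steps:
$U = -3$ ($U = -3 + \frac{\left(-4\right) 1 + 4}{2} = -3 + \frac{-4 + 4}{2} = -3 + \frac{1}{2} \cdot 0 = -3 + 0 = -3$)
$q{\left(o \right)} = 1$
$L{\left(k,C \right)} = -33$ ($L{\left(k,C \right)} = - 3 \left(6 + 5\right) = \left(-3\right) 11 = -33$)
$a{\left(v \right)} = \frac{1}{v}$ ($a{\left(v \right)} = 1 \frac{1}{v} = \frac{1}{v}$)
$\frac{1}{a{\left(L{\left(-1,8 \right)} \right)}} = \frac{1}{\frac{1}{-33}} = \frac{1}{- \frac{1}{33}} = -33$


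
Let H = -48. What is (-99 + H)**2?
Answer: 21609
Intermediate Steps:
(-99 + H)**2 = (-99 - 48)**2 = (-147)**2 = 21609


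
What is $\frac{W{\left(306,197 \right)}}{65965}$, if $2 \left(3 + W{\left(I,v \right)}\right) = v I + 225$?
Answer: $\frac{60501}{131930} \approx 0.45858$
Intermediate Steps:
$W{\left(I,v \right)} = \frac{219}{2} + \frac{I v}{2}$ ($W{\left(I,v \right)} = -3 + \frac{v I + 225}{2} = -3 + \frac{I v + 225}{2} = -3 + \frac{225 + I v}{2} = -3 + \left(\frac{225}{2} + \frac{I v}{2}\right) = \frac{219}{2} + \frac{I v}{2}$)
$\frac{W{\left(306,197 \right)}}{65965} = \frac{\frac{219}{2} + \frac{1}{2} \cdot 306 \cdot 197}{65965} = \left(\frac{219}{2} + 30141\right) \frac{1}{65965} = \frac{60501}{2} \cdot \frac{1}{65965} = \frac{60501}{131930}$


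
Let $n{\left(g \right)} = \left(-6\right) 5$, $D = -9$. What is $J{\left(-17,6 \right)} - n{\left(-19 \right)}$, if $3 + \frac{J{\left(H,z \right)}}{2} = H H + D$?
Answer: $584$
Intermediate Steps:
$n{\left(g \right)} = -30$
$J{\left(H,z \right)} = -24 + 2 H^{2}$ ($J{\left(H,z \right)} = -6 + 2 \left(H H - 9\right) = -6 + 2 \left(H^{2} - 9\right) = -6 + 2 \left(-9 + H^{2}\right) = -6 + \left(-18 + 2 H^{2}\right) = -24 + 2 H^{2}$)
$J{\left(-17,6 \right)} - n{\left(-19 \right)} = \left(-24 + 2 \left(-17\right)^{2}\right) - -30 = \left(-24 + 2 \cdot 289\right) + 30 = \left(-24 + 578\right) + 30 = 554 + 30 = 584$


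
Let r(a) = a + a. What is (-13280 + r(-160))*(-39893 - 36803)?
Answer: 1043065600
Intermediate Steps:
r(a) = 2*a
(-13280 + r(-160))*(-39893 - 36803) = (-13280 + 2*(-160))*(-39893 - 36803) = (-13280 - 320)*(-76696) = -13600*(-76696) = 1043065600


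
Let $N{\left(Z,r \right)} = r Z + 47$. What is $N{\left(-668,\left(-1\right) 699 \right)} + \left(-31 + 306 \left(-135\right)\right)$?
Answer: $425638$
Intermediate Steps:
$N{\left(Z,r \right)} = 47 + Z r$ ($N{\left(Z,r \right)} = Z r + 47 = 47 + Z r$)
$N{\left(-668,\left(-1\right) 699 \right)} + \left(-31 + 306 \left(-135\right)\right) = \left(47 - 668 \left(\left(-1\right) 699\right)\right) + \left(-31 + 306 \left(-135\right)\right) = \left(47 - -466932\right) - 41341 = \left(47 + 466932\right) - 41341 = 466979 - 41341 = 425638$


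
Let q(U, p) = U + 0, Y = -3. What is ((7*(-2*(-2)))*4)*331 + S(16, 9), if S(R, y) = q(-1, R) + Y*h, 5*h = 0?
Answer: 37071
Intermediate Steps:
q(U, p) = U
h = 0 (h = (⅕)*0 = 0)
S(R, y) = -1 (S(R, y) = -1 - 3*0 = -1 + 0 = -1)
((7*(-2*(-2)))*4)*331 + S(16, 9) = ((7*(-2*(-2)))*4)*331 - 1 = ((7*4)*4)*331 - 1 = (28*4)*331 - 1 = 112*331 - 1 = 37072 - 1 = 37071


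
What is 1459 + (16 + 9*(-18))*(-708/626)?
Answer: 508351/313 ≈ 1624.1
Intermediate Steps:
1459 + (16 + 9*(-18))*(-708/626) = 1459 + (16 - 162)*(-708*1/626) = 1459 - 146*(-354/313) = 1459 + 51684/313 = 508351/313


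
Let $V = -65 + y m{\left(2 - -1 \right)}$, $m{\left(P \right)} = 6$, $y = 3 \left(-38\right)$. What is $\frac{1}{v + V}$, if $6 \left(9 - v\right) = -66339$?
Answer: $\frac{2}{20633} \approx 9.6932 \cdot 10^{-5}$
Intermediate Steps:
$y = -114$
$v = \frac{22131}{2}$ ($v = 9 - - \frac{22113}{2} = 9 + \frac{22113}{2} = \frac{22131}{2} \approx 11066.0$)
$V = -749$ ($V = -65 - 684 = -749$)
$\frac{1}{v + V} = \frac{1}{\frac{22131}{2} - 749} = \frac{1}{\frac{20633}{2}} = \frac{2}{20633}$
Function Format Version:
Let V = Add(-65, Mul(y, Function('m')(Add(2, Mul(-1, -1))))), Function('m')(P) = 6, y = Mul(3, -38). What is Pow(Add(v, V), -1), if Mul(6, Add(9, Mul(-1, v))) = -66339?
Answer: Rational(2, 20633) ≈ 9.6932e-5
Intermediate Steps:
y = -114
v = Rational(22131, 2) (v = Add(9, Mul(Rational(-1, 6), -66339)) = Add(9, Rational(22113, 2)) = Rational(22131, 2) ≈ 11066.)
V = -749 (V = Add(-65, Mul(-114, 6)) = Add(-65, -684) = -749)
Pow(Add(v, V), -1) = Pow(Add(Rational(22131, 2), -749), -1) = Pow(Rational(20633, 2), -1) = Rational(2, 20633)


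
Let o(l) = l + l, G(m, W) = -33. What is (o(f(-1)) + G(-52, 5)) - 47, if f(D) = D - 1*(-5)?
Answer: -72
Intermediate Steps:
f(D) = 5 + D (f(D) = D + 5 = 5 + D)
o(l) = 2*l
(o(f(-1)) + G(-52, 5)) - 47 = (2*(5 - 1) - 33) - 47 = (2*4 - 33) - 47 = (8 - 33) - 47 = -25 - 47 = -72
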